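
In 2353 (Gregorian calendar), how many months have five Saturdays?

4

A month of length L has five Saturdays iff its first Saturday is on day ≤ L−28 (so day 1–3 in a 31-day month, 1–2 in a 30-day month, day 1 in a leap February).
Checking each month of 2353: Jan starts Thu (31d) ✓; Feb starts Sun (28d); Mar starts Sun (31d); Apr starts Wed (30d); May starts Fri (31d) ✓; Jun starts Mon (30d); Jul starts Wed (31d); Aug starts Sat (31d) ✓; Sep starts Tue (30d); Oct starts Thu (31d) ✓; Nov starts Sun (30d); Dec starts Tue (31d).
Five-Saturday months: January, May, August, October → 4.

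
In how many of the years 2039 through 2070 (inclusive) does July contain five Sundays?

July has 31 days; it has five Sundays when Sunday falls among the first (month-length − 28) days — i.e. when July 1 is one of Sunday/Saturday/Friday.
July 1 by year: 2039:Fri✓ 2040:Sun✓ 2041:Mon 2042:Tue 2043:Wed 2044:Fri✓ 2045:Sat✓ 2046:Sun✓ 2047:Mon 2048:Wed 2049:Thu 2050:Fri✓ 2051:Sat✓ 2052:Mon 2053:Tue 2054:Wed 2055:Thu 2056:Sat✓ 2057:Sun✓ 2058:Mon 2059:Tue 2060:Thu 2061:Fri✓ 2062:Sat✓ 2063:Sun✓ 2064:Tue 2065:Wed 2066:Thu 2067:Fri✓ 2068:Sun✓ 2069:Mon 2070:Tue
Years with five Sundays: 2039, 2040, 2044, 2045, 2046, 2050, 2051, 2056, 2057, 2061, 2062, 2063, 2067, 2068 → 14.

14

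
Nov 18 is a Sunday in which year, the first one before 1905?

From one year to the next, a fixed date's weekday advances by 1, or by 2 when a Feb 29 lies between the two dates.
1905: November 18 is Saturday.
1904: Friday (−1)
1903: Wednesday (−2)
1902: Tuesday (−1)
1901: Monday (−1)
1900: Sunday (−1)
Nov 18 falls on a Sunday in 1900.

1900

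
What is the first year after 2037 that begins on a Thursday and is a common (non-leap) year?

Jan 1 advances by 2 weekdays after a leap year and by 1 after a common year.
2037: Jan 1 is Thursday.
2038: Friday
2039: Saturday
2040: Sunday (leap)
2041: Tuesday
2042: Wednesday
2043: Thursday
2043 begins on a Thursday and is a common year.

2043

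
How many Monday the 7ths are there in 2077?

1

Check the 7th of each month of 2077: Jan 7: Thu, Feb 7: Sun, Mar 7: Sun, Apr 7: Wed, May 7: Fri, Jun 7: Mon, Jul 7: Wed, Aug 7: Sat, Sep 7: Tue, Oct 7: Thu, Nov 7: Sun, Dec 7: Tue.
Monday occurs in June — 1 month.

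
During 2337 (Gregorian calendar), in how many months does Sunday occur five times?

A month of length L has five Sundays iff its first Sunday is on day ≤ L−28 (so day 1–3 in a 31-day month, 1–2 in a 30-day month, day 1 in a leap February).
Checking each month of 2337: Jan starts Fri (31d) ✓; Feb starts Mon (28d); Mar starts Mon (31d); Apr starts Thu (30d); May starts Sat (31d) ✓; Jun starts Tue (30d); Jul starts Thu (31d); Aug starts Sun (31d) ✓; Sep starts Wed (30d); Oct starts Fri (31d) ✓; Nov starts Mon (30d); Dec starts Wed (31d).
Five-Sunday months: January, May, August, October → 4.

4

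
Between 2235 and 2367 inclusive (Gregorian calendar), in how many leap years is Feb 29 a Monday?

6

Leap years in 2235–2367: 32 of them.
Feb 29 weekday advances by 5 (mod 7) from one leap year to the next four years later (or differs when a century non-leap intervenes).
Leap-day weekdays: 2236:Mon✓ 2240:Sat 2244:Thu 2248:Tue 2252:Sun 2256:Fri 2260:Wed 2264:Mon✓ 2268:Sat 2272:Thu 2276:Tue 2280:Sun 2284:Fri …(6 more)… 2316:Tue 2320:Sun 2324:Fri 2328:Wed 2332:Mon✓ 2336:Sat 2340:Thu 2344:Tue 2348:Sun 2352:Fri 2356:Wed 2360:Mon✓ 2364:Sat
Monday: 2236, 2264, 2292, 2304, 2332, 2360 → 6.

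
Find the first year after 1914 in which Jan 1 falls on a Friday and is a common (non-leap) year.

Jan 1 advances by 2 weekdays after a leap year and by 1 after a common year.
1914: Jan 1 is Thursday.
1915: Friday
1915 begins on a Friday and is a common year.

1915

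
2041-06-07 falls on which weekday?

Friday

January 1, 2041 is a Tuesday.
June 7 is day 158 of the year, i.e. 157 days after Jan 1.
157 mod 7 = 3, so advance 3 weekdays from Tuesday: Friday.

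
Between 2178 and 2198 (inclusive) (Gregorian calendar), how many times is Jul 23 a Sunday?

Track Jul 23's weekday year by year (advancing +1, or +2 across a Feb 29):
  2178: Thu  2179: Fri (+1)  2180: Sun (+2) ✓  2181: Mon (+1)  2182: Tue (+1)
  2183: Wed (+1)  2184: Fri (+2)  2185: Sat (+1)  2186: Sun (+1) ✓  2187: Mon (+1)
  2188: Wed (+2)  2189: Thu (+1)  2190: Fri (+1)  2191: Sat (+1)  2192: Mon (+2)
  2193: Tue (+1)  2194: Wed (+1)  2195: Thu (+1)  2196: Sat (+2)  2197: Sun (+1) ✓
  2198: Mon (+1)
Sunday years: 2180, 2186, 2197 — 3 in total.

3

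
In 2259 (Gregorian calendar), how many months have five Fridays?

4

A month of length L has five Fridays iff its first Friday is on day ≤ L−28 (so day 1–3 in a 31-day month, 1–2 in a 30-day month, day 1 in a leap February).
Checking each month of 2259: Jan starts Sat (31d); Feb starts Tue (28d); Mar starts Tue (31d); Apr starts Fri (30d) ✓; May starts Sun (31d); Jun starts Wed (30d); Jul starts Fri (31d) ✓; Aug starts Mon (31d); Sep starts Thu (30d) ✓; Oct starts Sat (31d); Nov starts Tue (30d); Dec starts Thu (31d) ✓.
Five-Friday months: April, July, September, December → 4.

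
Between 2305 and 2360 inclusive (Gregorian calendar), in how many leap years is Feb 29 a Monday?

2

Leap years in 2305–2360: 14 of them.
Feb 29 weekday advances by 5 (mod 7) from one leap year to the next four years later (or differs when a century non-leap intervenes).
Leap-day weekdays: 2308:Sat 2312:Thu 2316:Tue 2320:Sun 2324:Fri 2328:Wed 2332:Mon✓ 2336:Sat 2340:Thu 2344:Tue 2348:Sun 2352:Fri 2356:Wed 2360:Mon✓
Monday: 2332, 2360 → 2.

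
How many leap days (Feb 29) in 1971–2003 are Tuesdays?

2

Leap years in 1971–2003: 8 of them.
Feb 29 weekday advances by 5 (mod 7) from one leap year to the next four years later (or differs when a century non-leap intervenes).
Leap-day weekdays: 1972:Tue✓ 1976:Sun 1980:Fri 1984:Wed 1988:Mon 1992:Sat 1996:Thu 2000:Tue✓
Tuesday: 1972, 2000 → 2.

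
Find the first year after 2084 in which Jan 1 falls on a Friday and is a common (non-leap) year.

Jan 1 advances by 2 weekdays after a leap year and by 1 after a common year.
2084: Jan 1 is Saturday (leap).
2085: Monday
2086: Tuesday
2087: Wednesday
2088: Thursday (leap)
2089: Saturday
2090: Sunday
2091: Monday
2092: Tuesday (leap)
2093: Thursday
2094: Friday
2094 begins on a Friday and is a common year.

2094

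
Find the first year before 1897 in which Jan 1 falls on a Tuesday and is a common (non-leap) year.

1895

Jan 1 advances by 2 weekdays after a leap year and by 1 after a common year.
1897: Jan 1 is Friday.
1896: Wednesday (leap)
1895: Tuesday
1895 begins on a Tuesday and is a common year.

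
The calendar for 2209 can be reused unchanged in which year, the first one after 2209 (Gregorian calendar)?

Two years share a calendar iff Jan 1 falls on the same weekday and both are leap or both are common. 2209: Jan 1 is Sunday, common year.
2210: Jan 1 Monday, common
2211: Jan 1 Tuesday, common
2212: Jan 1 Wednesday, leap
2213: Jan 1 Friday, common
2214: Jan 1 Saturday, common
2215: Jan 1 Sunday, common
2215 matches on both conditions.

2215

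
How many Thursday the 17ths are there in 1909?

1

Check the 17th of each month of 1909: Jan 17: Sun, Feb 17: Wed, Mar 17: Wed, Apr 17: Sat, May 17: Mon, Jun 17: Thu, Jul 17: Sat, Aug 17: Tue, Sep 17: Fri, Oct 17: Sun, Nov 17: Wed, Dec 17: Fri.
Thursday occurs in June — 1 month.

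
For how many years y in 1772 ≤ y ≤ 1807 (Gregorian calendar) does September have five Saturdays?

9

September has 30 days; it has five Saturdays when Saturday falls among the first (month-length − 28) days — i.e. when September 1 is one of Saturday/Friday.
September 1 by year: 1772:Tue 1773:Wed 1774:Thu 1775:Fri✓ 1776:Sun 1777:Mon 1778:Tue 1779:Wed 1780:Fri✓ 1781:Sat✓ 1782:Sun 1783:Mon 1784:Wed 1785:Thu 1786:Fri✓ …(6 more)… 1793:Sun 1794:Mon 1795:Tue 1796:Thu 1797:Fri✓ 1798:Sat✓ 1799:Sun 1800:Mon 1801:Tue 1802:Wed 1803:Thu 1804:Sat✓ 1805:Sun 1806:Mon 1807:Tue
Years with five Saturdays: 1775, 1780, 1781, 1786, 1787, 1792, 1797, 1798, 1804 → 9.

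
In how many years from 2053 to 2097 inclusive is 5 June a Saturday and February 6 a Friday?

2

Check each year's weekday for 5 June and February 6:
  2053: Thu/Thu  2054: Fri/Fri  2055: Sat/Sat  2056: Mon/Sun  2057: Tue/Tue  2058: Wed/Wed  2059: Thu/Thu  2060: Sat/Fri ✓  2061: Sun/Sun  2062: Mon/Mon  2063: Tue/Tue  2064: Thu/Wed  2065: Fri/Fri  2066: Sat/Sat  …(17 more)…  2084: Mon/Sun  2085: Tue/Tue  2086: Wed/Wed  2087: Thu/Thu  2088: Sat/Fri ✓  2089: Sun/Sun  2090: Mon/Mon  2091: Tue/Tue  2092: Thu/Wed  2093: Fri/Fri  2094: Sat/Sat  2095: Sun/Sun  2096: Tue/Mon  2097: Wed/Wed
Both conditions hold in: 2060, 2088 — 2.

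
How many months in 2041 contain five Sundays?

4

A month of length L has five Sundays iff its first Sunday is on day ≤ L−28 (so day 1–3 in a 31-day month, 1–2 in a 30-day month, day 1 in a leap February).
Checking each month of 2041: Jan starts Tue (31d); Feb starts Fri (28d); Mar starts Fri (31d) ✓; Apr starts Mon (30d); May starts Wed (31d); Jun starts Sat (30d) ✓; Jul starts Mon (31d); Aug starts Thu (31d); Sep starts Sun (30d) ✓; Oct starts Tue (31d); Nov starts Fri (30d); Dec starts Sun (31d) ✓.
Five-Sunday months: March, June, September, December → 4.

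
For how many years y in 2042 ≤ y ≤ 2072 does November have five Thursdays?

November has 30 days; it has five Thursdays when Thursday falls among the first (month-length − 28) days — i.e. when November 1 is one of Thursday/Wednesday.
November 1 by year: 2042:Sat 2043:Sun 2044:Tue 2045:Wed✓ 2046:Thu✓ 2047:Fri 2048:Sun 2049:Mon 2050:Tue 2051:Wed✓ 2052:Fri 2053:Sat 2054:Sun 2055:Mon 2056:Wed✓ 2057:Thu✓ 2058:Fri 2059:Sat 2060:Mon 2061:Tue 2062:Wed✓ 2063:Thu✓ 2064:Sat 2065:Sun 2066:Mon 2067:Tue 2068:Thu✓ 2069:Fri 2070:Sat 2071:Sun 2072:Tue
Years with five Thursdays: 2045, 2046, 2051, 2056, 2057, 2062, 2063, 2068 → 8.

8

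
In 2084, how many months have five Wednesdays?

A month of length L has five Wednesdays iff its first Wednesday is on day ≤ L−28 (so day 1–3 in a 31-day month, 1–2 in a 30-day month, day 1 in a leap February).
Checking each month of 2084: Jan starts Sat (31d); Feb starts Tue (29d); Mar starts Wed (31d) ✓; Apr starts Sat (30d); May starts Mon (31d) ✓; Jun starts Thu (30d); Jul starts Sat (31d); Aug starts Tue (31d) ✓; Sep starts Fri (30d); Oct starts Sun (31d); Nov starts Wed (30d) ✓; Dec starts Fri (31d).
Five-Wednesday months: March, May, August, November → 4.

4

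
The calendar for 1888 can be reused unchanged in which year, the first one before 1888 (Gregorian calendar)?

1860

Two years share a calendar iff Jan 1 falls on the same weekday and both are leap or both are common. 1888: Jan 1 is Sunday, leap year.
1887: Jan 1 Saturday, common
1886: Jan 1 Friday, common
1885: Jan 1 Thursday, common
1884: Jan 1 Tuesday, leap
1883: Jan 1 Monday, common
1882: Jan 1 Sunday, common
1881: Jan 1 Saturday, common
1880: Jan 1 Thursday, leap
1879: Jan 1 Wednesday, common
1878: Jan 1 Tuesday, common
1877: Jan 1 Monday, common
1876: Jan 1 Saturday, leap
1875: Jan 1 Friday, common
1874: Jan 1 Thursday, common
1873: Jan 1 Wednesday, common
1872: Jan 1 Monday, leap
1871: Jan 1 Sunday, common
1870: Jan 1 Saturday, common
1869: Jan 1 Friday, common
1868: Jan 1 Wednesday, leap
1867: Jan 1 Tuesday, common
1866: Jan 1 Monday, common
1865: Jan 1 Sunday, common
1864: Jan 1 Friday, leap
1863: Jan 1 Thursday, common
1862: Jan 1 Wednesday, common
1861: Jan 1 Tuesday, common
1860: Jan 1 Sunday, leap
1860 matches on both conditions.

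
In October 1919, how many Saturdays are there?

October 1919 has 31 days and begins on Wednesday.
The first Saturday is October 4.
Saturdays fall on 4, 11, 18, 25 — that's 4.

4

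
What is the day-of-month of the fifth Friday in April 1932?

29

April 1, 1932 is a Friday, so the first Friday is the 1st.
The fifth Friday is 1 + 28 = 29.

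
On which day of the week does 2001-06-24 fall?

Sunday

January 1, 2001 is a Monday.
June 24 is day 175 of the year, i.e. 174 days after Jan 1.
174 mod 7 = 6, so advance 6 weekdays from Monday: Sunday.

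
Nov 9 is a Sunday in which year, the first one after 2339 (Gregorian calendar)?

2341

From one year to the next, a fixed date's weekday advances by 1, or by 2 when a Feb 29 lies between the two dates.
2339: November 9 is Thursday.
2340: Saturday (+2)
2341: Sunday (+1)
Nov 9 falls on a Sunday in 2341.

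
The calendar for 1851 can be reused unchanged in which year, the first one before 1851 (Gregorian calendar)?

1845

Two years share a calendar iff Jan 1 falls on the same weekday and both are leap or both are common. 1851: Jan 1 is Wednesday, common year.
1850: Jan 1 Tuesday, common
1849: Jan 1 Monday, common
1848: Jan 1 Saturday, leap
1847: Jan 1 Friday, common
1846: Jan 1 Thursday, common
1845: Jan 1 Wednesday, common
1845 matches on both conditions.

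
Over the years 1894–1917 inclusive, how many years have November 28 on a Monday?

3

Track November 28's weekday year by year (advancing +1, or +2 across a Feb 29):
  1894: Wed  1895: Thu (+1)  1896: Sat (+2)  1897: Sun (+1)  1898: Mon (+1) ✓
  1899: Tue (+1)  1900: Wed (+1)  1901: Thu (+1)  1902: Fri (+1)  1903: Sat (+1)
  1904: Mon (+2) ✓  1905: Tue (+1)  1906: Wed (+1)  1907: Thu (+1)  1908: Sat (+2)
  1909: Sun (+1)  1910: Mon (+1) ✓  1911: Tue (+1)  1912: Thu (+2)  1913: Fri (+1)
  1914: Sat (+1)  1915: Sun (+1)  1916: Tue (+2)  1917: Wed (+1)
Monday years: 1898, 1904, 1910 — 3 in total.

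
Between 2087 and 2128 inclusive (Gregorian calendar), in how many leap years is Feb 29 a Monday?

Leap years in 2087–2128: 10 of them.
Feb 29 weekday advances by 5 (mod 7) from one leap year to the next four years later (or differs when a century non-leap intervenes).
Leap-day weekdays: 2088:Sun 2092:Fri 2096:Wed 2104:Fri 2108:Wed 2112:Mon✓ 2116:Sat 2120:Thu 2124:Tue 2128:Sun
Monday: 2112 → 1.

1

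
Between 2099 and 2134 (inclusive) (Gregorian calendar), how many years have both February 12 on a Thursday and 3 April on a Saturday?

Check each year's weekday for February 12 and 3 April:
  2099: Thu/Fri  2100: Fri/Sat  2101: Sat/Sun  2102: Sun/Mon  2103: Mon/Tue  2104: Tue/Thu  2105: Thu/Fri  2106: Fri/Sat  2107: Sat/Sun  2108: Sun/Tue  2109: Tue/Wed  2110: Wed/Thu  2111: Thu/Fri  2112: Fri/Sun  …(8 more)…  2121: Wed/Thu  2122: Thu/Fri  2123: Fri/Sat  2124: Sat/Mon  2125: Mon/Tue  2126: Tue/Wed  2127: Wed/Thu  2128: Thu/Sat ✓  2129: Sat/Sun  2130: Sun/Mon  2131: Mon/Tue  2132: Tue/Thu  2133: Thu/Fri  2134: Fri/Sat
Both conditions hold in: 2128 — 1.

1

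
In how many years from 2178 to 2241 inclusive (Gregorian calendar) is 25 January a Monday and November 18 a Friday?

3

Check each year's weekday for 25 January and November 18:
  2178: Sun/Wed  2179: Mon/Thu  2180: Tue/Sat  2181: Thu/Sun  2182: Fri/Mon  2183: Sat/Tue  2184: Sun/Thu  2185: Tue/Fri  2186: Wed/Sat  2187: Thu/Sun  2188: Fri/Tue  2189: Sun/Wed  2190: Mon/Thu  2191: Tue/Fri  …(36 more)…  2228: Fri/Tue  2229: Sun/Wed  2230: Mon/Thu  2231: Tue/Fri  2232: Wed/Sun  2233: Fri/Mon  2234: Sat/Tue  2235: Sun/Wed  2236: Mon/Fri ✓  2237: Wed/Sat  2238: Thu/Sun  2239: Fri/Mon  2240: Sat/Wed  2241: Mon/Thu
Both conditions hold in: 2196, 2208, 2236 — 3.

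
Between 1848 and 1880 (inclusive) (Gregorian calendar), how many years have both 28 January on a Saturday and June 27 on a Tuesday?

Check each year's weekday for 28 January and June 27:
  1848: Fri/Tue  1849: Sun/Wed  1850: Mon/Thu  1851: Tue/Fri  1852: Wed/Sun  1853: Fri/Mon  1854: Sat/Tue ✓  1855: Sun/Wed  1856: Mon/Fri  1857: Wed/Sat  1858: Thu/Sun  1859: Fri/Mon  1860: Sat/Wed  1861: Mon/Thu  …(5 more)…  1867: Mon/Thu  1868: Tue/Sat  1869: Thu/Sun  1870: Fri/Mon  1871: Sat/Tue ✓  1872: Sun/Thu  1873: Tue/Fri  1874: Wed/Sat  1875: Thu/Sun  1876: Fri/Tue  1877: Sun/Wed  1878: Mon/Thu  1879: Tue/Fri  1880: Wed/Sun
Both conditions hold in: 1854, 1865, 1871 — 3.

3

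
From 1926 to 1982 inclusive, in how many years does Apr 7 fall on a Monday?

8

Track Apr 7's weekday year by year (advancing +1, or +2 across a Feb 29):
  1926: Wed  1927: Thu (+1)  1928: Sat (+2)  1929: Sun (+1)  1930: Mon (+1) ✓
  1931: Tue (+1)  1932: Thu (+2)  1933: Fri (+1)  1934: Sat (+1)  1935: Sun (+1)
  1936: Tue (+2)  1937: Wed (+1)  1938: Thu (+1)  1939: Fri (+1)  … (29 more years) …
  1969: Mon (+1) ✓  1970: Tue (+1)  1971: Wed (+1)  1972: Fri (+2)  1973: Sat (+1)
  1974: Sun (+1)  1975: Mon (+1) ✓  1976: Wed (+2)  1977: Thu (+1)  1978: Fri (+1)
  1979: Sat (+1)  1980: Mon (+2) ✓  1981: Tue (+1)  1982: Wed (+1)
Monday years: 1930, 1941, 1947, 1952, 1958, 1969, 1975, 1980 — 8 in total.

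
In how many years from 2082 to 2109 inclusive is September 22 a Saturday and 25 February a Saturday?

Check each year's weekday for September 22 and 25 February:
  2082: Tue/Wed  2083: Wed/Thu  2084: Fri/Fri  2085: Sat/Sun  2086: Sun/Mon  2087: Mon/Tue  2088: Wed/Wed  2089: Thu/Fri  2090: Fri/Sat  2091: Sat/Sun  2092: Mon/Mon  2093: Tue/Wed  2094: Wed/Thu  2095: Thu/Fri  2096: Sat/Sat ✓  2097: Sun/Mon  2098: Mon/Tue  2099: Tue/Wed  2100: Wed/Thu  2101: Thu/Fri  2102: Fri/Sat  2103: Sat/Sun  2104: Mon/Mon  2105: Tue/Wed  2106: Wed/Thu  2107: Thu/Fri  2108: Sat/Sat ✓  2109: Sun/Mon
Both conditions hold in: 2096, 2108 — 2.

2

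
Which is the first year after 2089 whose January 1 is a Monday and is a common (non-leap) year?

Jan 1 advances by 2 weekdays after a leap year and by 1 after a common year.
2089: Jan 1 is Saturday.
2090: Sunday
2091: Monday
2091 begins on a Monday and is a common year.

2091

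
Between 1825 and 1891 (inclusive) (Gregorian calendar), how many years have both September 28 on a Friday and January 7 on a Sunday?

7

Check each year's weekday for September 28 and January 7:
  1825: Wed/Fri  1826: Thu/Sat  1827: Fri/Sun ✓  1828: Sun/Mon  1829: Mon/Wed  1830: Tue/Thu  1831: Wed/Fri  1832: Fri/Sat  1833: Sat/Mon  1834: Sun/Tue  1835: Mon/Wed  1836: Wed/Thu  1837: Thu/Sat  1838: Fri/Sun ✓  …(39 more)…  1878: Sat/Mon  1879: Sun/Tue  1880: Tue/Wed  1881: Wed/Fri  1882: Thu/Sat  1883: Fri/Sun ✓  1884: Sun/Mon  1885: Mon/Wed  1886: Tue/Thu  1887: Wed/Fri  1888: Fri/Sat  1889: Sat/Mon  1890: Sun/Tue  1891: Mon/Wed
Both conditions hold in: 1827, 1838, 1849, 1855, 1866, 1877, 1883 — 7.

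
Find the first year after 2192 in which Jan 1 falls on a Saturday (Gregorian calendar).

2203

Jan 1 advances by 2 weekdays after a leap year and by 1 after a common year.
2192: Jan 1 is Sunday (leap).
2193: Tuesday
2194: Wednesday
2195: Thursday
2196: Friday (leap)
2197: Sunday
2198: Monday
2199: Tuesday
2200: Wednesday
2201: Thursday
2202: Friday
2203: Saturday
2203 begins on a Saturday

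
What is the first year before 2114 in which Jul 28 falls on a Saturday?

From one year to the next, a fixed date's weekday advances by 1, or by 2 when a Feb 29 lies between the two dates.
2114: July 28 is Saturday.
2113: Friday (−1)
2112: Thursday (−1)
2111: Tuesday (−2)
2110: Monday (−1)
2109: Sunday (−1)
2108: Saturday (−1)
Jul 28 falls on a Saturday in 2108.

2108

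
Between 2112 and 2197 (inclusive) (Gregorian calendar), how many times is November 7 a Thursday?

Track November 7's weekday year by year (advancing +1, or +2 across a Feb 29):
  2112: Mon  2113: Tue (+1)  2114: Wed (+1)  2115: Thu (+1) ✓  2116: Sat (+2)
  2117: Sun (+1)  2118: Mon (+1)  2119: Tue (+1)  2120: Thu (+2) ✓  2121: Fri (+1)
  2122: Sat (+1)  2123: Sun (+1)  2124: Tue (+2)  2125: Wed (+1)  … (58 more years) …
  2184: Sun (+2)  2185: Mon (+1)  2186: Tue (+1)  2187: Wed (+1)  2188: Fri (+2)
  2189: Sat (+1)  2190: Sun (+1)  2191: Mon (+1)  2192: Wed (+2)  2193: Thu (+1) ✓
  2194: Fri (+1)  2195: Sat (+1)  2196: Mon (+2)  2197: Tue (+1)
Thursday years: 2115, 2120, 2126, 2137, 2143, 2148, 2154, 2165, 2171, 2176, 2182, 2193 — 12 in total.

12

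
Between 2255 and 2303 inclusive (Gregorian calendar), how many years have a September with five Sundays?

15

September has 30 days; it has five Sundays when Sunday falls among the first (month-length − 28) days — i.e. when September 1 is one of Sunday/Saturday.
September 1 by year: 2255:Sat✓ 2256:Mon 2257:Tue 2258:Wed 2259:Thu 2260:Sat✓ 2261:Sun✓ 2262:Mon 2263:Tue 2264:Thu 2265:Fri 2266:Sat✓ 2267:Sun✓ 2268:Tue 2269:Wed …(19 more)… 2289:Sun✓ 2290:Mon 2291:Tue 2292:Thu 2293:Fri 2294:Sat✓ 2295:Sun✓ 2296:Tue 2297:Wed 2298:Thu 2299:Fri 2300:Sat✓ 2301:Sun✓ 2302:Mon 2303:Tue
Years with five Sundays: 2255, 2260, 2261, 2266, 2267, 2272, 2277, 2278, 2283, 2288, 2289, 2294, 2295, 2300, 2301 → 15.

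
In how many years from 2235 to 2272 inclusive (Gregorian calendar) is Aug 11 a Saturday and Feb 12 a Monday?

Check each year's weekday for Aug 11 and Feb 12:
  2235: Tue/Thu  2236: Thu/Fri  2237: Fri/Sun  2238: Sat/Mon ✓  2239: Sun/Tue  2240: Tue/Wed  2241: Wed/Fri  2242: Thu/Sat  2243: Fri/Sun  2244: Sun/Mon  2245: Mon/Wed  2246: Tue/Thu  2247: Wed/Fri  2248: Fri/Sat  …(10 more)…  2259: Thu/Sat  2260: Sat/Sun  2261: Sun/Tue  2262: Mon/Wed  2263: Tue/Thu  2264: Thu/Fri  2265: Fri/Sun  2266: Sat/Mon ✓  2267: Sun/Tue  2268: Tue/Wed  2269: Wed/Fri  2270: Thu/Sat  2271: Fri/Sun  2272: Sun/Mon
Both conditions hold in: 2238, 2249, 2255, 2266 — 4.

4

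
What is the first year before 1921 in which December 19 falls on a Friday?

From one year to the next, a fixed date's weekday advances by 1, or by 2 when a Feb 29 lies between the two dates.
1921: December 19 is Monday.
1920: Sunday (−1)
1919: Friday (−2)
December 19 falls on a Friday in 1919.

1919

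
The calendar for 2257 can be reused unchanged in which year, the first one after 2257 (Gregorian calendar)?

2263

Two years share a calendar iff Jan 1 falls on the same weekday and both are leap or both are common. 2257: Jan 1 is Thursday, common year.
2258: Jan 1 Friday, common
2259: Jan 1 Saturday, common
2260: Jan 1 Sunday, leap
2261: Jan 1 Tuesday, common
2262: Jan 1 Wednesday, common
2263: Jan 1 Thursday, common
2263 matches on both conditions.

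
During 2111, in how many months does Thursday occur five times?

5

A month of length L has five Thursdays iff its first Thursday is on day ≤ L−28 (so day 1–3 in a 31-day month, 1–2 in a 30-day month, day 1 in a leap February).
Checking each month of 2111: Jan starts Thu (31d) ✓; Feb starts Sun (28d); Mar starts Sun (31d); Apr starts Wed (30d) ✓; May starts Fri (31d); Jun starts Mon (30d); Jul starts Wed (31d) ✓; Aug starts Sat (31d); Sep starts Tue (30d); Oct starts Thu (31d) ✓; Nov starts Sun (30d); Dec starts Tue (31d) ✓.
Five-Thursday months: January, April, July, October, December → 5.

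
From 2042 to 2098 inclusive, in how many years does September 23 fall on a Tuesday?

9

Track September 23's weekday year by year (advancing +1, or +2 across a Feb 29):
  2042: Tue ✓  2043: Wed (+1)  2044: Fri (+2)  2045: Sat (+1)  2046: Sun (+1)
  2047: Mon (+1)  2048: Wed (+2)  2049: Thu (+1)  2050: Fri (+1)  2051: Sat (+1)
  2052: Mon (+2)  2053: Tue (+1) ✓  2054: Wed (+1)  2055: Thu (+1)  … (29 more years) …
  2085: Sun (+1)  2086: Mon (+1)  2087: Tue (+1) ✓  2088: Thu (+2)  2089: Fri (+1)
  2090: Sat (+1)  2091: Sun (+1)  2092: Tue (+2) ✓  2093: Wed (+1)  2094: Thu (+1)
  2095: Fri (+1)  2096: Sun (+2)  2097: Mon (+1)  2098: Tue (+1) ✓
Tuesday years: 2042, 2053, 2059, 2064, 2070, 2081, 2087, 2092, 2098 — 9 in total.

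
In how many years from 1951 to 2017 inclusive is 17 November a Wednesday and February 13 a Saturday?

7

Check each year's weekday for 17 November and February 13:
  1951: Sat/Tue  1952: Mon/Wed  1953: Tue/Fri  1954: Wed/Sat ✓  1955: Thu/Sun  1956: Sat/Mon  1957: Sun/Wed  1958: Mon/Thu  1959: Tue/Fri  1960: Thu/Sat  1961: Fri/Mon  1962: Sat/Tue  1963: Sun/Wed  1964: Tue/Thu  …(39 more)…  2004: Wed/Fri  2005: Thu/Sun  2006: Fri/Mon  2007: Sat/Tue  2008: Mon/Wed  2009: Tue/Fri  2010: Wed/Sat ✓  2011: Thu/Sun  2012: Sat/Mon  2013: Sun/Wed  2014: Mon/Thu  2015: Tue/Fri  2016: Thu/Sat  2017: Fri/Mon
Both conditions hold in: 1954, 1965, 1971, 1982, 1993, 1999, 2010 — 7.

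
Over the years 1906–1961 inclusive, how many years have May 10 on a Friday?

8

Track May 10's weekday year by year (advancing +1, or +2 across a Feb 29):
  1906: Thu  1907: Fri (+1) ✓  1908: Sun (+2)  1909: Mon (+1)  1910: Tue (+1)
  1911: Wed (+1)  1912: Fri (+2) ✓  1913: Sat (+1)  1914: Sun (+1)  1915: Mon (+1)
  1916: Wed (+2)  1917: Thu (+1)  1918: Fri (+1) ✓  1919: Sat (+1)  … (28 more years) …
  1948: Mon (+2)  1949: Tue (+1)  1950: Wed (+1)  1951: Thu (+1)  1952: Sat (+2)
  1953: Sun (+1)  1954: Mon (+1)  1955: Tue (+1)  1956: Thu (+2)  1957: Fri (+1) ✓
  1958: Sat (+1)  1959: Sun (+1)  1960: Tue (+2)  1961: Wed (+1)
Friday years: 1907, 1912, 1918, 1929, 1935, 1940, 1946, 1957 — 8 in total.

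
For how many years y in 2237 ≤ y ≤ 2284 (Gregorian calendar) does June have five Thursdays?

14

June has 30 days; it has five Thursdays when Thursday falls among the first (month-length − 28) days — i.e. when June 1 is one of Thursday/Wednesday.
June 1 by year: 2237:Thu✓ 2238:Fri 2239:Sat 2240:Mon 2241:Tue 2242:Wed✓ 2243:Thu✓ 2244:Sat 2245:Sun 2246:Mon 2247:Tue 2248:Thu✓ 2249:Fri 2250:Sat 2251:Sun …(18 more)… 2270:Wed✓ 2271:Thu✓ 2272:Sat 2273:Sun 2274:Mon 2275:Tue 2276:Thu✓ 2277:Fri 2278:Sat 2279:Sun 2280:Tue 2281:Wed✓ 2282:Thu✓ 2283:Fri 2284:Sun
Years with five Thursdays: 2237, 2242, 2243, 2248, 2253, 2254, 2259, 2264, 2265, 2270, 2271, 2276, 2281, 2282 → 14.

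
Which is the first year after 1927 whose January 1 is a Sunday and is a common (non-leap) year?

1933

Jan 1 advances by 2 weekdays after a leap year and by 1 after a common year.
1927: Jan 1 is Saturday.
1928: Sunday (leap)
1929: Tuesday
1930: Wednesday
1931: Thursday
1932: Friday (leap)
1933: Sunday
1933 begins on a Sunday and is a common year.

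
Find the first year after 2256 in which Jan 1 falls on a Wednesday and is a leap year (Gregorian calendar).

2268

Jan 1 advances by 2 weekdays after a leap year and by 1 after a common year.
2256: Jan 1 is Tuesday (leap).
2257: Thursday
2258: Friday
2259: Saturday
2260: Sunday (leap)
2261: Tuesday
2262: Wednesday
2263: Thursday
2264: Friday (leap)
2265: Sunday
2266: Monday
2267: Tuesday
2268: Wednesday (leap)
2268 begins on a Wednesday and is a leap year.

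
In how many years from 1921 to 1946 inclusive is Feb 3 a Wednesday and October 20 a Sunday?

Check each year's weekday for Feb 3 and October 20:
  1921: Thu/Thu  1922: Fri/Fri  1923: Sat/Sat  1924: Sun/Mon  1925: Tue/Tue  1926: Wed/Wed  1927: Thu/Thu  1928: Fri/Sat  1929: Sun/Sun  1930: Mon/Mon  1931: Tue/Tue  1932: Wed/Thu  1933: Fri/Fri  1934: Sat/Sat  1935: Sun/Sun  1936: Mon/Tue  1937: Wed/Wed  1938: Thu/Thu  1939: Fri/Fri  1940: Sat/Sun  1941: Mon/Mon  1942: Tue/Tue  1943: Wed/Wed  1944: Thu/Fri  1945: Sat/Sat  1946: Sun/Sun
Both conditions hold in: no year — 0.

0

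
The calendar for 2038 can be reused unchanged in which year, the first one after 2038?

2049

Two years share a calendar iff Jan 1 falls on the same weekday and both are leap or both are common. 2038: Jan 1 is Friday, common year.
2039: Jan 1 Saturday, common
2040: Jan 1 Sunday, leap
2041: Jan 1 Tuesday, common
2042: Jan 1 Wednesday, common
2043: Jan 1 Thursday, common
2044: Jan 1 Friday, leap
2045: Jan 1 Sunday, common
2046: Jan 1 Monday, common
2047: Jan 1 Tuesday, common
2048: Jan 1 Wednesday, leap
2049: Jan 1 Friday, common
2049 matches on both conditions.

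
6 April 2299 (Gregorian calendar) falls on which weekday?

Thursday

January 1, 2299 is a Sunday.
April 6 is day 96 of the year, i.e. 95 days after Jan 1.
95 mod 7 = 4, so advance 4 weekdays from Sunday: Thursday.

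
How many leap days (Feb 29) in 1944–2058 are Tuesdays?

5

Leap years in 1944–2058: 29 of them.
Feb 29 weekday advances by 5 (mod 7) from one leap year to the next four years later (or differs when a century non-leap intervenes).
Leap-day weekdays: 1944:Tue✓ 1948:Sun 1952:Fri 1956:Wed 1960:Mon 1964:Sat 1968:Thu 1972:Tue✓ 1976:Sun 1980:Fri 1984:Wed 1988:Mon 1992:Sat …(3 more)… 2008:Fri 2012:Wed 2016:Mon 2020:Sat 2024:Thu 2028:Tue✓ 2032:Sun 2036:Fri 2040:Wed 2044:Mon 2048:Sat 2052:Thu 2056:Tue✓
Tuesday: 1944, 1972, 2000, 2028, 2056 → 5.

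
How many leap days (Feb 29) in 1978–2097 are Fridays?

5

Leap years in 1978–2097: 30 of them.
Feb 29 weekday advances by 5 (mod 7) from one leap year to the next four years later (or differs when a century non-leap intervenes).
Leap-day weekdays: 1980:Fri✓ 1984:Wed 1988:Mon 1992:Sat 1996:Thu 2000:Tue 2004:Sun 2008:Fri✓ 2012:Wed 2016:Mon 2020:Sat 2024:Thu 2028:Tue …(4 more)… 2048:Sat 2052:Thu 2056:Tue 2060:Sun 2064:Fri✓ 2068:Wed 2072:Mon 2076:Sat 2080:Thu 2084:Tue 2088:Sun 2092:Fri✓ 2096:Wed
Friday: 1980, 2008, 2036, 2064, 2092 → 5.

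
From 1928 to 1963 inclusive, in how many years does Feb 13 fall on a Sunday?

Track Feb 13's weekday year by year (advancing +1, or +2 across a Feb 29):
  1928: Mon  1929: Wed (+2)  1930: Thu (+1)  1931: Fri (+1)  1932: Sat (+1)
  1933: Mon (+2)  1934: Tue (+1)  1935: Wed (+1)  1936: Thu (+1)  1937: Sat (+2)
  1938: Sun (+1) ✓  1939: Mon (+1)  1940: Tue (+1)  1941: Thu (+2)  … (8 more years) …
  1950: Mon (+1)  1951: Tue (+1)  1952: Wed (+1)  1953: Fri (+2)  1954: Sat (+1)
  1955: Sun (+1) ✓  1956: Mon (+1)  1957: Wed (+2)  1958: Thu (+1)  1959: Fri (+1)
  1960: Sat (+1)  1961: Mon (+2)  1962: Tue (+1)  1963: Wed (+1)
Sunday years: 1938, 1944, 1949, 1955 — 4 in total.

4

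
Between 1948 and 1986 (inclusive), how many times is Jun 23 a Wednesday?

Track Jun 23's weekday year by year (advancing +1, or +2 across a Feb 29):
  1948: Wed ✓  1949: Thu (+1)  1950: Fri (+1)  1951: Sat (+1)  1952: Mon (+2)
  1953: Tue (+1)  1954: Wed (+1) ✓  1955: Thu (+1)  1956: Sat (+2)  1957: Sun (+1)
  1958: Mon (+1)  1959: Tue (+1)  1960: Thu (+2)  1961: Fri (+1)  … (11 more years) …
  1973: Sat (+1)  1974: Sun (+1)  1975: Mon (+1)  1976: Wed (+2) ✓  1977: Thu (+1)
  1978: Fri (+1)  1979: Sat (+1)  1980: Mon (+2)  1981: Tue (+1)  1982: Wed (+1) ✓
  1983: Thu (+1)  1984: Sat (+2)  1985: Sun (+1)  1986: Mon (+1)
Wednesday years: 1948, 1954, 1965, 1971, 1976, 1982 — 6 in total.

6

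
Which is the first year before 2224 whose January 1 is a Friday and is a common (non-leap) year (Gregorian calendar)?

Jan 1 advances by 2 weekdays after a leap year and by 1 after a common year.
2224: Jan 1 is Thursday (leap).
2223: Wednesday
2222: Tuesday
2221: Monday
2220: Saturday (leap)
2219: Friday
2219 begins on a Friday and is a common year.

2219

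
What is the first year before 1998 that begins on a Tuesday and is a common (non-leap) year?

Jan 1 advances by 2 weekdays after a leap year and by 1 after a common year.
1998: Jan 1 is Thursday.
1997: Wednesday
1996: Monday (leap)
1995: Sunday
1994: Saturday
1993: Friday
1992: Wednesday (leap)
1991: Tuesday
1991 begins on a Tuesday and is a common year.

1991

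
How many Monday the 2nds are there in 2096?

Check the 2nd of each month of 2096: Jan 2: Mon, Feb 2: Thu, Mar 2: Fri, Apr 2: Mon, May 2: Wed, Jun 2: Sat, Jul 2: Mon, Aug 2: Thu, Sep 2: Sun, Oct 2: Tue, Nov 2: Fri, Dec 2: Sun.
Monday occurs in January, April, July — 3 months.

3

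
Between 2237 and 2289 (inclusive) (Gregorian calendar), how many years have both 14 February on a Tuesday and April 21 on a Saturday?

2

Check each year's weekday for 14 February and April 21:
  2237: Tue/Fri  2238: Wed/Sat  2239: Thu/Sun  2240: Fri/Tue  2241: Sun/Wed  2242: Mon/Thu  2243: Tue/Fri  2244: Wed/Sun  2245: Fri/Mon  2246: Sat/Tue  2247: Sun/Wed  2248: Mon/Fri  2249: Wed/Sat  2250: Thu/Sun  …(25 more)…  2276: Mon/Fri  2277: Wed/Sat  2278: Thu/Sun  2279: Fri/Mon  2280: Sat/Wed  2281: Mon/Thu  2282: Tue/Fri  2283: Wed/Sat  2284: Thu/Mon  2285: Sat/Tue  2286: Sun/Wed  2287: Mon/Thu  2288: Tue/Sat ✓  2289: Thu/Sun
Both conditions hold in: 2260, 2288 — 2.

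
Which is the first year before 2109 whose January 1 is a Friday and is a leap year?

Jan 1 advances by 2 weekdays after a leap year and by 1 after a common year.
2109: Jan 1 is Tuesday.
2108: Sunday (leap)
2107: Saturday
2106: Friday
2105: Thursday
2104: Tuesday (leap)
2103: Monday
2102: Sunday
2101: Saturday
2100: Friday
2099: Thursday
2098: Wednesday
2097: Tuesday
2096: Sunday (leap)
2095: Saturday
2094: Friday
2093: Thursday
2092: Tuesday (leap)
2091: Monday
2090: Sunday
2089: Saturday
2088: Thursday (leap)
2087: Wednesday
2086: Tuesday
2085: Monday
2084: Saturday (leap)
2083: Friday
2082: Thursday
2081: Wednesday
2080: Monday (leap)
2079: Sunday
2078: Saturday
2077: Friday
2076: Wednesday (leap)
2075: Tuesday
2074: Monday
2073: Sunday
2072: Friday (leap)
2072 begins on a Friday and is a leap year.

2072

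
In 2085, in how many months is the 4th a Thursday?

2

Check the 4th of each month of 2085: Jan 4: Thu, Feb 4: Sun, Mar 4: Sun, Apr 4: Wed, May 4: Fri, Jun 4: Mon, Jul 4: Wed, Aug 4: Sat, Sep 4: Tue, Oct 4: Thu, Nov 4: Sun, Dec 4: Tue.
Thursday occurs in January, October — 2 months.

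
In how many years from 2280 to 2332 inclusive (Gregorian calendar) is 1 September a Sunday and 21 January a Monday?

Check each year's weekday for 1 September and 21 January:
  2280: Wed/Wed  2281: Thu/Fri  2282: Fri/Sat  2283: Sat/Sun  2284: Mon/Mon  2285: Tue/Wed  2286: Wed/Thu  2287: Thu/Fri  2288: Sat/Sat  2289: Sun/Mon ✓  2290: Mon/Tue  2291: Tue/Wed  2292: Thu/Thu  2293: Fri/Sat  …(25 more)…  2319: Mon/Tue  2320: Wed/Wed  2321: Thu/Fri  2322: Fri/Sat  2323: Sat/Sun  2324: Mon/Mon  2325: Tue/Wed  2326: Wed/Thu  2327: Thu/Fri  2328: Sat/Sat  2329: Sun/Mon ✓  2330: Mon/Tue  2331: Tue/Wed  2332: Thu/Thu
Both conditions hold in: 2289, 2295, 2301, 2307, 2318, 2329 — 6.

6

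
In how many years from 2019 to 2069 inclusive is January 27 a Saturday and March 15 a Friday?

2

Check each year's weekday for January 27 and March 15:
  2019: Sun/Fri  2020: Mon/Sun  2021: Wed/Mon  2022: Thu/Tue  2023: Fri/Wed  2024: Sat/Fri ✓  2025: Mon/Sat  2026: Tue/Sun  2027: Wed/Mon  2028: Thu/Wed  2029: Sat/Thu  2030: Sun/Fri  2031: Mon/Sat  2032: Tue/Mon  …(23 more)…  2056: Thu/Wed  2057: Sat/Thu  2058: Sun/Fri  2059: Mon/Sat  2060: Tue/Mon  2061: Thu/Tue  2062: Fri/Wed  2063: Sat/Thu  2064: Sun/Sat  2065: Tue/Sun  2066: Wed/Mon  2067: Thu/Tue  2068: Fri/Thu  2069: Sun/Fri
Both conditions hold in: 2024, 2052 — 2.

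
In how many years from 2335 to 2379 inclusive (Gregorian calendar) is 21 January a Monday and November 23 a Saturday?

5

Check each year's weekday for 21 January and November 23:
  2335: Mon/Sat ✓  2336: Tue/Mon  2337: Thu/Tue  2338: Fri/Wed  2339: Sat/Thu  2340: Sun/Sat  2341: Tue/Sun  2342: Wed/Mon  2343: Thu/Tue  2344: Fri/Thu  2345: Sun/Fri  2346: Mon/Sat ✓  2347: Tue/Sun  2348: Wed/Tue  …(17 more)…  2366: Fri/Wed  2367: Sat/Thu  2368: Sun/Sat  2369: Tue/Sun  2370: Wed/Mon  2371: Thu/Tue  2372: Fri/Thu  2373: Sun/Fri  2374: Mon/Sat ✓  2375: Tue/Sun  2376: Wed/Tue  2377: Fri/Wed  2378: Sat/Thu  2379: Sun/Fri
Both conditions hold in: 2335, 2346, 2357, 2363, 2374 — 5.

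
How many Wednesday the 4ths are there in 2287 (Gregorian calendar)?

1

Check the 4th of each month of 2287: Jan 4: Tue, Feb 4: Fri, Mar 4: Fri, Apr 4: Mon, May 4: Wed, Jun 4: Sat, Jul 4: Mon, Aug 4: Thu, Sep 4: Sun, Oct 4: Tue, Nov 4: Fri, Dec 4: Sun.
Wednesday occurs in May — 1 month.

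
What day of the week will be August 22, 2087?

January 1, 2087 is a Wednesday.
August 22 is day 234 of the year, i.e. 233 days after Jan 1.
233 mod 7 = 2, so advance 2 weekdays from Wednesday: Friday.

Friday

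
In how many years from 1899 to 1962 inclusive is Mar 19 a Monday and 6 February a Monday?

Check each year's weekday for Mar 19 and 6 February:
  1899: Sun/Mon  1900: Mon/Tue  1901: Tue/Wed  1902: Wed/Thu  1903: Thu/Fri  1904: Sat/Sat  1905: Sun/Mon  1906: Mon/Tue  1907: Tue/Wed  1908: Thu/Thu  1909: Fri/Sat  1910: Sat/Sun  1911: Sun/Mon  1912: Tue/Tue  …(36 more)…  1949: Sat/Sun  1950: Sun/Mon  1951: Mon/Tue  1952: Wed/Wed  1953: Thu/Fri  1954: Fri/Sat  1955: Sat/Sun  1956: Mon/Mon ✓  1957: Tue/Wed  1958: Wed/Thu  1959: Thu/Fri  1960: Sat/Sat  1961: Sun/Mon  1962: Mon/Tue
Both conditions hold in: 1928, 1956 — 2.

2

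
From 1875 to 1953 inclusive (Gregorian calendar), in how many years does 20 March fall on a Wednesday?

11

Track 20 March's weekday year by year (advancing +1, or +2 across a Feb 29):
  1875: Sat  1876: Mon (+2)  1877: Tue (+1)  1878: Wed (+1) ✓  1879: Thu (+1)
  1880: Sat (+2)  1881: Sun (+1)  1882: Mon (+1)  1883: Tue (+1)  1884: Thu (+2)
  1885: Fri (+1)  1886: Sat (+1)  1887: Sun (+1)  1888: Tue (+2)  … (51 more years) …
  1940: Wed (+2) ✓  1941: Thu (+1)  1942: Fri (+1)  1943: Sat (+1)  1944: Mon (+2)
  1945: Tue (+1)  1946: Wed (+1) ✓  1947: Thu (+1)  1948: Sat (+2)  1949: Sun (+1)
  1950: Mon (+1)  1951: Tue (+1)  1952: Thu (+2)  1953: Fri (+1)
Wednesday years: 1878, 1889, 1895, 1901, 1907, 1912, 1918, 1929, 1935, 1940, 1946 — 11 in total.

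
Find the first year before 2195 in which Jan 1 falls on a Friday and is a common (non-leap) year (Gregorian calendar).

Jan 1 advances by 2 weekdays after a leap year and by 1 after a common year.
2195: Jan 1 is Thursday.
2194: Wednesday
2193: Tuesday
2192: Sunday (leap)
2191: Saturday
2190: Friday
2190 begins on a Friday and is a common year.

2190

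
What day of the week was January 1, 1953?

Thursday

January 1, 1953 is a Thursday.
January 1 is day 1 of the year, i.e. 0 days after Jan 1.
0 mod 7 = 0, so advance 0 weekdays from Thursday: Thursday.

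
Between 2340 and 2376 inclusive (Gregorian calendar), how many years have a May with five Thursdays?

May has 31 days; it has five Thursdays when Thursday falls among the first (month-length − 28) days — i.e. when May 1 is one of Thursday/Wednesday/Tuesday.
May 1 by year: 2340:Wed✓ 2341:Thu✓ 2342:Fri 2343:Sat 2344:Mon 2345:Tue✓ 2346:Wed✓ 2347:Thu✓ 2348:Sat 2349:Sun 2350:Mon 2351:Tue✓ 2352:Thu✓ 2353:Fri 2354:Sat …(7 more)… 2362:Tue✓ 2363:Wed✓ 2364:Fri 2365:Sat 2366:Sun 2367:Mon 2368:Wed✓ 2369:Thu✓ 2370:Fri 2371:Sat 2372:Mon 2373:Tue✓ 2374:Wed✓ 2375:Thu✓ 2376:Sat
Years with five Thursdays: 2340, 2341, 2345, 2346, 2347, 2351, 2352, 2356, 2357, 2358, 2362, 2363, 2368, 2369, 2373, 2374, 2375 → 17.

17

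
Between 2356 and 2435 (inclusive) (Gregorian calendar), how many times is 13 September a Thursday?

12

Track 13 September's weekday year by year (advancing +1, or +2 across a Feb 29):
  2356: Thu ✓  2357: Fri (+1)  2358: Sat (+1)  2359: Sun (+1)  2360: Tue (+2)
  2361: Wed (+1)  2362: Thu (+1) ✓  2363: Fri (+1)  2364: Sun (+2)  2365: Mon (+1)
  2366: Tue (+1)  2367: Wed (+1)  2368: Fri (+2)  2369: Sat (+1)  … (52 more years) …
  2422: Tue (+1)  2423: Wed (+1)  2424: Fri (+2)  2425: Sat (+1)  2426: Sun (+1)
  2427: Mon (+1)  2428: Wed (+2)  2429: Thu (+1) ✓  2430: Fri (+1)  2431: Sat (+1)
  2432: Mon (+2)  2433: Tue (+1)  2434: Wed (+1)  2435: Thu (+1) ✓
Thursday years: 2356, 2362, 2373, 2379, 2384, 2390, 2401, 2407, 2412, 2418, 2429, 2435 — 12 in total.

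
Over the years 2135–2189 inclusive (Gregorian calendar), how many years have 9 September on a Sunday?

8

Track 9 September's weekday year by year (advancing +1, or +2 across a Feb 29):
  2135: Fri  2136: Sun (+2) ✓  2137: Mon (+1)  2138: Tue (+1)  2139: Wed (+1)
  2140: Fri (+2)  2141: Sat (+1)  2142: Sun (+1) ✓  2143: Mon (+1)  2144: Wed (+2)
  2145: Thu (+1)  2146: Fri (+1)  2147: Sat (+1)  2148: Mon (+2)  … (27 more years) …
  2176: Mon (+2)  2177: Tue (+1)  2178: Wed (+1)  2179: Thu (+1)  2180: Sat (+2)
  2181: Sun (+1) ✓  2182: Mon (+1)  2183: Tue (+1)  2184: Thu (+2)  2185: Fri (+1)
  2186: Sat (+1)  2187: Sun (+1) ✓  2188: Tue (+2)  2189: Wed (+1)
Sunday years: 2136, 2142, 2153, 2159, 2164, 2170, 2181, 2187 — 8 in total.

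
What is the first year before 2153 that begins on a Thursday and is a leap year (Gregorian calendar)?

2128

Jan 1 advances by 2 weekdays after a leap year and by 1 after a common year.
2153: Jan 1 is Monday.
2152: Saturday (leap)
2151: Friday
2150: Thursday
2149: Wednesday
2148: Monday (leap)
2147: Sunday
2146: Saturday
2145: Friday
2144: Wednesday (leap)
2143: Tuesday
2142: Monday
2141: Sunday
2140: Friday (leap)
2139: Thursday
2138: Wednesday
2137: Tuesday
2136: Sunday (leap)
2135: Saturday
2134: Friday
2133: Thursday
2132: Tuesday (leap)
2131: Monday
2130: Sunday
2129: Saturday
2128: Thursday (leap)
2128 begins on a Thursday and is a leap year.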